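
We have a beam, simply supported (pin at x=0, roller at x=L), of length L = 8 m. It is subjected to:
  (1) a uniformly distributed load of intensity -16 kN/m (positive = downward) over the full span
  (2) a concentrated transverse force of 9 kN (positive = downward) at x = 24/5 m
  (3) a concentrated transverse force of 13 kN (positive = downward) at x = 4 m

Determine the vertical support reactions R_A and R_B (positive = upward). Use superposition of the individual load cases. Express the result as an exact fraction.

Load 1 — uniform load w=-16 kN/m over full span:
  R_A = wL/2 = (-16)·8/2 = -64 kN
  R_B = wL/2 = (-16)·8/2 = -64 kN
Load 2 — point force P=9 kN at a=24/5 m (b=L-a=16/5):
  R_A = Pb/L = 9·(16/5)/8 = 18/5 kN
  R_B = Pa/L = 9·(24/5)/8 = 27/5 kN
Load 3 — point force P=13 kN at a=4 m (b=L-a=4):
  R_A = Pb/L = 13·4/8 = 13/2 kN
  R_B = Pa/L = 13·4/8 = 13/2 kN
Superposition: R_A = -539/10 kN, R_B = -521/10 kN

R_A = -539/10 kN, R_B = -521/10 kN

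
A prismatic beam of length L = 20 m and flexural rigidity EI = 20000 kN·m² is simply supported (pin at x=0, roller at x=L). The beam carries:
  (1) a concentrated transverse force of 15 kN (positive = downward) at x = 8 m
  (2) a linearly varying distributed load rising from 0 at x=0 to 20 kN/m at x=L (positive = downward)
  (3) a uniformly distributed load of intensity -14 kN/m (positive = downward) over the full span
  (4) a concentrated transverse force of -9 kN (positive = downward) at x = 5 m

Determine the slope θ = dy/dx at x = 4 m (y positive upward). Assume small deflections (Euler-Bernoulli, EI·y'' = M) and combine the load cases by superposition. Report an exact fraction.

Load 1 — point force P=15 kN at a=8 m (b=L-a=12):
  θ_1 = -Pb(L²-b²-3x²)/(6LEI)  [x≤a] = -15·12·(20²-12²-3·4²)/(6·20·20000) = -39/2500 rad
Load 2 — triangular load w₀=20 kN/m (0→w₀ over full span):
  θ_2 = -w₀(7L⁴-30L²x²+15x⁴)/(360LEI) = -20·(7·20⁴-30·20²·4²+15·4⁴)/(360·20·20000) = -728/5625 rad
Load 3 — uniform load w=-14 kN/m over full span:
  θ_3 = -w(L³-6Lx²+4x³)/(24EI) = -(-14)·(20³-6·20·4²+4·4³)/(24·20000) = 231/1250 rad
Load 4 — point force P=-9 kN at a=5 m (b=L-a=15):
  θ_4 = -Pb(L²-b²-3x²)/(6LEI)  [x≤a] = -(-9)·15·(20²-15²-3·4²)/(6·20·20000) = 1143/160000 rad
Superposition: θ = Σ θ_i = 67567/1440000 rad ≈ 0.046922 rad

θ(4) = 67567/1440000 rad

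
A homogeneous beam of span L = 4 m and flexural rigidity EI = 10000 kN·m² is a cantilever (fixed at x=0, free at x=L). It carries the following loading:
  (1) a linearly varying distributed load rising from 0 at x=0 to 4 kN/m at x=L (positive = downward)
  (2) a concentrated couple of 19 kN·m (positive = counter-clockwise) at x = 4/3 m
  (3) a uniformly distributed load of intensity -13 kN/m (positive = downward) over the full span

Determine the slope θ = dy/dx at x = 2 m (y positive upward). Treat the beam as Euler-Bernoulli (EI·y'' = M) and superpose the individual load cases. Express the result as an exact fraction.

θ(2) = 179/15000 rad

Load 1 — triangular load w₀=4 kN/m (0→w₀ over full span):
  θ_1 = (w₀Lx²/4-w₀L²x/3-w₀x⁴/(24L))/EI = (4·4·2²/4-4·4²·2/3-4·2⁴/(24·4))/10000 = -41/15000 rad
Load 2 — applied couple M₀=19 kN·m at a=4/3 m (b=L-a=8/3):
  θ_2 = M₀a/EI  [x>a] = 19·(4/3)/10000 = 19/7500 rad
Load 3 — uniform load w=-13 kN/m over full span:
  θ_3 = -wx(x²-3Lx+3L²)/(6EI) = -(-13)·2·(2²-3·4·2+3·4²)/(6·10000) = 91/7500 rad
Superposition: θ = Σ θ_i = 179/15000 rad ≈ 0.011933 rad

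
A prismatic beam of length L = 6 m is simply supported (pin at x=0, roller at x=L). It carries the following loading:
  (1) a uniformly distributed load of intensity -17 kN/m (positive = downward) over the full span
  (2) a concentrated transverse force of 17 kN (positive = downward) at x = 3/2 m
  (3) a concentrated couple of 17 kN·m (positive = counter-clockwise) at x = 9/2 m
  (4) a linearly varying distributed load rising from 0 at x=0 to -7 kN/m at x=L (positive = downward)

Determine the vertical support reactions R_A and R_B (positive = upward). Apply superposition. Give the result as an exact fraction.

R_A = -509/12 kN, R_B = -763/12 kN

Load 1 — uniform load w=-17 kN/m over full span:
  R_A = wL/2 = (-17)·6/2 = -51 kN
  R_B = wL/2 = (-17)·6/2 = -51 kN
Load 2 — point force P=17 kN at a=3/2 m (b=L-a=9/2):
  R_A = Pb/L = 17·(9/2)/6 = 51/4 kN
  R_B = Pa/L = 17·(3/2)/6 = 17/4 kN
Load 3 — applied couple M₀=17 kN·m at a=9/2 m (b=L-a=3/2):
  R_A = M₀/L = 17/6 kN
  R_B = -M₀/L = -17/6 kN
Load 4 — triangular load w₀=-7 kN/m (0→w₀ over full span):
  R_A = w₀L/6 = (-7)·6/6 = -7 kN
  R_B = w₀L/3 = (-7)·6/3 = -14 kN
Superposition: R_A = -509/12 kN, R_B = -763/12 kN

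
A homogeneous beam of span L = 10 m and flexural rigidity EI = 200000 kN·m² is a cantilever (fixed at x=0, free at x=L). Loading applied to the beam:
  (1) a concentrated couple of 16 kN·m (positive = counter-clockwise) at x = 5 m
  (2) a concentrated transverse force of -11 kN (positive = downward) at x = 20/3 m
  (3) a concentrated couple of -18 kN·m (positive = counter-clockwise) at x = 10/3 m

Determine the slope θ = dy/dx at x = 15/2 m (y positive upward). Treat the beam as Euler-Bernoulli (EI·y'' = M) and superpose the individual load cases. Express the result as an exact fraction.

θ(15/2) = 119/90000 rad

Load 1 — applied couple M₀=16 kN·m at a=5 m (b=L-a=5):
  θ_1 = M₀a/EI  [x>a] = 16·5/200000 = 1/2500 rad
Load 2 — point force P=-11 kN at a=20/3 m (b=L-a=10/3):
  θ_2 = -Pa²/(2EI)  [x>a] = -(-11)·(20/3)²/(2·200000) = 11/9000 rad
Load 3 — applied couple M₀=-18 kN·m at a=10/3 m (b=L-a=20/3):
  θ_3 = M₀a/EI  [x>a] = (-18)·(10/3)/200000 = -3/10000 rad
Superposition: θ = Σ θ_i = 119/90000 rad ≈ 0.001322 rad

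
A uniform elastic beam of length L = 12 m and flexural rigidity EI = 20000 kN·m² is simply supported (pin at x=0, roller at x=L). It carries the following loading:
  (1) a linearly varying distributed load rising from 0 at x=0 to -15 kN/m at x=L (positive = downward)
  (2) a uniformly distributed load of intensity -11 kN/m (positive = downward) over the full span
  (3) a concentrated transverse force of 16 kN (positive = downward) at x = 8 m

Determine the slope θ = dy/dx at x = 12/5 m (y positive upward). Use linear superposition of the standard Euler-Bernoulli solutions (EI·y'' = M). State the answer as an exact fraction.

θ(12/5) = 133337/2812500 rad

Load 1 — triangular load w₀=-15 kN/m (0→w₀ over full span):
  θ_1 = -w₀(7L⁴-30L²x²+15x⁴)/(360LEI) = -(-15)·(7·12⁴-30·12²·(12/5)²+15·(12/5)⁴)/(360·12·20000) = 1638/78125 rad
Load 2 — uniform load w=-11 kN/m over full span:
  θ_2 = -w(L³-6Lx²+4x³)/(24EI) = -(-11)·(12³-6·12·(12/5)²+4·(12/5)³)/(24·20000) = 9801/312500 rad
Load 3 — point force P=16 kN at a=8 m (b=L-a=4):
  θ_3 = -Pb(L²-b²-3x²)/(6LEI)  [x≤a] = -16·4·(12²-4²-3·(12/5)²)/(6·12·20000) = -692/140625 rad
Superposition: θ = Σ θ_i = 133337/2812500 rad ≈ 0.047409 rad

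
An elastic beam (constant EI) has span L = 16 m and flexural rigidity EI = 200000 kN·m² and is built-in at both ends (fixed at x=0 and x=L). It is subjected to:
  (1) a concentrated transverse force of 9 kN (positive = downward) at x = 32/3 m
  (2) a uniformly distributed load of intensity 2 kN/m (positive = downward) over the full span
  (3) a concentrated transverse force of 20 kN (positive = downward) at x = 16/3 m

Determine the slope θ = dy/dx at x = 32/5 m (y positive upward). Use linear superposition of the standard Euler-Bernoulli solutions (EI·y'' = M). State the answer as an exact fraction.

Load 1 — point force P=9 kN at a=32/3 m (b=L-a=16/3):
  θ_1 = -Pb²x(2aL-(3a+b)x)/(2L³EI)  [x≤a] = -9·(16/3)²·(32/5)·(2·(32/3)·16-(3·(32/3)+(16/3))·(32/5))/(2·16³·200000) = -8/78125 rad
Load 2 — uniform load w=2 kN/m over full span:
  θ_2 = -wx(L-x)(L-2x)/(12EI) = -2·(32/5)·(16-(32/5))·(16-2·(32/5))/(12·200000) = -64/390625 rad
Load 3 — point force P=20 kN at a=16/3 m (b=L-a=32/3):
  θ_3 = Pa²(L-x)(2bL-(3b+a)(L-x))/(2L³EI)  [x>a] = 20·(16/3)²·(16-(32/5))·(2·(32/3)·16-(3·(32/3)+(16/3))·(16-(32/5)))/(2·16³·200000) = -8/140625 rad
Superposition: θ = Σ θ_i = -1136/3515625 rad ≈ -0.000323 rad

θ(32/5) = -1136/3515625 rad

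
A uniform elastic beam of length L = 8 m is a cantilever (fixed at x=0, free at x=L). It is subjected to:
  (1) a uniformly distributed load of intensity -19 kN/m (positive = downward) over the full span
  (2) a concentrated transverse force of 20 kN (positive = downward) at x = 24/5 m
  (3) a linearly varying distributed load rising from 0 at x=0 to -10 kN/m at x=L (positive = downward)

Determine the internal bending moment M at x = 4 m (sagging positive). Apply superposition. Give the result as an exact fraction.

M(4) = 608/3 kN·m

Load 1 — uniform load w=-19 kN/m over full span:
  M_1 = -w(L-x)²/2 = -(-19)·(8-4)²/2 = 152 kN·m
Load 2 — point force P=20 kN at a=24/5 m (b=L-a=16/5):
  M_2 = -P(a-x)  [x≤a] = -20·((24/5)-4) = -16 kN·m
Load 3 — triangular load w₀=-10 kN/m (0→w₀ over full span):
  M_3 = w₀Lx/2 - w₀L²/3 - w₀x³/(6L) = (-10)·8·4/2 - (-10)·8²/3 - (-10)·4³/(6·8) = 200/3 kN·m
Superposition: M = Σ M_i = 608/3 kN·m ≈ 202.666667 kN·m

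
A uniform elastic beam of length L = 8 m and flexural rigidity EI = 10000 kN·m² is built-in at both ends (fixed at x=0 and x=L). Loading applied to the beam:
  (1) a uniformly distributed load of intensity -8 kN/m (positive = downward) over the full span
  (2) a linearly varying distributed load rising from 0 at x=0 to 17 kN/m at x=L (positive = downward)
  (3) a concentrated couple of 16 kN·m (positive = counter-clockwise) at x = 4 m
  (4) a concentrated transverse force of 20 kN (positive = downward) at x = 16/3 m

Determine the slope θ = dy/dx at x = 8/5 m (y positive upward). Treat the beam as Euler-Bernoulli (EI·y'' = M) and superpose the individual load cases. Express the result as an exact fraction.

Load 1 — uniform load w=-8 kN/m over full span:
  θ_1 = -wx(L-x)(L-2x)/(12EI) = -(-8)·(8/5)·(8-(8/5))·(8-2·(8/5))/(12·10000) = 256/78125 rad
Load 2 — triangular load w₀=17 kN/m (0→w₀ over full span):
  θ_2 = -w₀(2x(L-x)(L-2x)(x+2L)+x²(L-x)²)/(120LEI) = -17·(2·(8/5)·(8-(8/5))·(8-2·(8/5))·((8/5)+2·8)+(8/5)²·(8-(8/5))²)/(120·8·10000) = -3808/1171875 rad
Load 3 — applied couple M₀=16 kN·m at a=4 m (b=L-a=4):
  θ_3 = (R_Ax²/2 - M_Ax)/EI  [x≤a] with R_A=3, M_A=4 = (3·(8/5)²/2 - 4·(8/5))/10000 = -4/15625 rad
Load 4 — point force P=20 kN at a=16/3 m (b=L-a=8/3):
  θ_4 = -Pb²x(2aL-(3a+b)x)/(2L³EI)  [x≤a] = -20·(8/3)²·(8/5)·(2·(16/3)·8-(3·(16/3)+(8/3))·(8/5))/(2·8³·10000) = -104/84375 rad
Superposition: θ = Σ θ_i = -15412/10546875 rad ≈ -0.001461 rad

θ(8/5) = -15412/10546875 rad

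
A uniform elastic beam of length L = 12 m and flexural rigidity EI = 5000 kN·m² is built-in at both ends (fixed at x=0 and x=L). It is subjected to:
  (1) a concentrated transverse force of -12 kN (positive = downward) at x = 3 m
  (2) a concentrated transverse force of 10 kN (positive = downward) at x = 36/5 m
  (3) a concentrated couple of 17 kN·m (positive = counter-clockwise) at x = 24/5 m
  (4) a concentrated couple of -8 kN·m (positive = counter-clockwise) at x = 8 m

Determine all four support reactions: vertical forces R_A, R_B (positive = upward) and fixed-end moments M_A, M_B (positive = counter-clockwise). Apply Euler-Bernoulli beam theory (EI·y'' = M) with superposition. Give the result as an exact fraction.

R_A = -9817/1800 kN, M_A = -2807/300 kN·m, R_B = 6217/1800 kN, M_B = -509/100 kN·m

Load 1 — point force P=-12 kN at a=3 m (b=L-a=9):
  R_A = Pb²(3a+b)/L³ = (-12)·9²·(3·3+9)/12³ = -81/8 kN
  M_A = Pab²/L² = (-12)·3·9²/12² = -81/4 kN·m
  R_B = Pa²(a+3b)/L³ = (-12)·3²·(3+3·9)/12³ = -15/8 kN
  M_B = -Pa²b/L² = -(-12)·3²·9/12² = 27/4 kN·m
Load 2 — point force P=10 kN at a=36/5 m (b=L-a=24/5):
  R_A = Pb²(3a+b)/L³ = 10·(24/5)²·(3·(36/5)+(24/5))/12³ = 88/25 kN
  M_A = Pab²/L² = 10·(36/5)·(24/5)²/12² = 288/25 kN·m
  R_B = Pa²(a+3b)/L³ = 10·(36/5)²·((36/5)+3·(24/5))/12³ = 162/25 kN
  M_B = -Pa²b/L² = -10·(36/5)²·(24/5)/12² = -432/25 kN·m
Load 3 — applied couple M₀=17 kN·m at a=24/5 m (b=L-a=36/5):
  R_A = 6M₀ab/L³ = 6·17·(24/5)·(36/5)/12³ = 51/25 kN
  M_A = M₀b(2a-b)/L² = 17·(36/5)·(2·(24/5)-(36/5))/12² = 51/25 kN·m
  R_B = -6M₀ab/L³ = -6·17·(24/5)·(36/5)/12³ = -51/25 kN
  M_B = M₀a(2b-a)/L² = 17·(24/5)·(2·(36/5)-(24/5))/12² = 136/25 kN·m
Load 4 — applied couple M₀=-8 kN·m at a=8 m (b=L-a=4):
  R_A = 6M₀ab/L³ = 6·(-8)·8·4/12³ = -8/9 kN
  M_A = M₀b(2a-b)/L² = (-8)·4·(2·8-4)/12² = -8/3 kN·m
  R_B = -6M₀ab/L³ = -6·(-8)·8·4/12³ = 8/9 kN
  M_B = M₀a(2b-a)/L² = (-8)·8·(2·4-8)/12² = 0 kN·m
Superposition: R_A = -9817/1800 kN, M_A = -2807/300 kN·m, R_B = 6217/1800 kN, M_B = -509/100 kN·m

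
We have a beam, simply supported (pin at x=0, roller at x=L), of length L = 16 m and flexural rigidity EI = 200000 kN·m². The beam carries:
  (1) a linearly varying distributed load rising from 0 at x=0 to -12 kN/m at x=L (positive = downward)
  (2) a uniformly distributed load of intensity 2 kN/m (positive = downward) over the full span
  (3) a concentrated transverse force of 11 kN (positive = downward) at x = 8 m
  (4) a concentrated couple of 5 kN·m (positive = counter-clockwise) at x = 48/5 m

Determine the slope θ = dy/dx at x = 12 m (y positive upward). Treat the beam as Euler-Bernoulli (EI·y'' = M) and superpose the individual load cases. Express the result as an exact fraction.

θ(12) = -9901/6000000 rad

Load 1 — triangular load w₀=-12 kN/m (0→w₀ over full span):
  θ_1 = -w₀(7L⁴-30L²x²+15x⁴)/(360LEI) = -(-12)·(7·16⁴-30·16²·12²+15·12⁴)/(360·16·200000) = -1313/375000 rad
Load 2 — uniform load w=2 kN/m over full span:
  θ_2 = -w(L³-6Lx²+4x³)/(24EI) = -2·(16³-6·16·12²+4·12³)/(24·200000) = 11/9375 rad
Load 3 — point force P=11 kN at a=8 m (b=L-a=8):
  θ_3 = -Pa(2L²-6Lx+3x²+a²)/(6LEI)  [x>a] = -11·8·(2·16²-6·16·12+3·12²+8²)/(6·16·200000) = 33/50000 rad
Load 4 — applied couple M₀=5 kN·m at a=48/5 m (b=L-a=32/5):
  θ_4 = (M₀x²/(2L)-M₀(x-a)+C₁)/EI  [x>a] with C₁=M₀(3b²-L²)/(6L)=-104/15 = (5·12²/(2·16)-5·(12-(48/5))+(-104/15))/200000 = 107/6000000 rad
Superposition: θ = Σ θ_i = -9901/6000000 rad ≈ -0.001650 rad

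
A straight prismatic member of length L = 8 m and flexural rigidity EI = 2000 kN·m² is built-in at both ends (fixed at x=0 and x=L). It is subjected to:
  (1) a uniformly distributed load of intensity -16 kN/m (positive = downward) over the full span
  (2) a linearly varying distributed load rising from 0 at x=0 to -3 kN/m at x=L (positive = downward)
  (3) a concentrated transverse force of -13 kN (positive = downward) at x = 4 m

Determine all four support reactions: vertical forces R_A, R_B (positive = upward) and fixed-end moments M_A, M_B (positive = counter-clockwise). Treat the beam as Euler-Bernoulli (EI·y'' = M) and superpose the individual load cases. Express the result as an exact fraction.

Load 1 — uniform load w=-16 kN/m over full span:
  R_A = wL/2 = (-16)·8/2 = -64 kN
  M_A = wL²/12 = (-16)·8²/12 = -256/3 kN·m
  R_B = wL/2 = (-16)·8/2 = -64 kN
  M_B = -wL²/12 = -(-16)·8²/12 = 256/3 kN·m
Load 2 — triangular load w₀=-3 kN/m (0→w₀ over full span):
  R_A = 3w₀L/20 = 3·(-3)·8/20 = -18/5 kN
  M_A = w₀L²/30 = (-3)·8²/30 = -32/5 kN·m
  R_B = 7w₀L/20 = 7·(-3)·8/20 = -42/5 kN
  M_B = -w₀L²/20 = -(-3)·8²/20 = 48/5 kN·m
Load 3 — point force P=-13 kN at a=4 m (b=L-a=4):
  R_A = Pb²(3a+b)/L³ = (-13)·4²·(3·4+4)/8³ = -13/2 kN
  M_A = Pab²/L² = (-13)·4·4²/8² = -13 kN·m
  R_B = Pa²(a+3b)/L³ = (-13)·4²·(4+3·4)/8³ = -13/2 kN
  M_B = -Pa²b/L² = -(-13)·4²·4/8² = 13 kN·m
Superposition: R_A = -741/10 kN, M_A = -1571/15 kN·m, R_B = -789/10 kN, M_B = 1619/15 kN·m

R_A = -741/10 kN, M_A = -1571/15 kN·m, R_B = -789/10 kN, M_B = 1619/15 kN·m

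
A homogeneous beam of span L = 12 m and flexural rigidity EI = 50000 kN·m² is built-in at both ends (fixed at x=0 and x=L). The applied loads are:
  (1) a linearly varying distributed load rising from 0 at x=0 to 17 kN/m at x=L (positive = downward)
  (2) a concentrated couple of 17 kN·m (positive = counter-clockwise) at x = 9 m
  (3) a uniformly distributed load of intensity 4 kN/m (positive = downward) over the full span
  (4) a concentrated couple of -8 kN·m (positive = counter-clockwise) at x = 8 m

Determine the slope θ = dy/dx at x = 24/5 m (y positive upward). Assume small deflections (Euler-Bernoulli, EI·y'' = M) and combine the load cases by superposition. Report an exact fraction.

Load 1 — triangular load w₀=17 kN/m (0→w₀ over full span):
  θ_1 = -w₀(2x(L-x)(L-2x)(x+2L)+x²(L-x)²)/(120LEI) = -17·(2·(24/5)·(12-(24/5))·(12-2·(24/5))·((24/5)+2·12)+(24/5)²·(12-(24/5))²)/(120·12·50000) = -2754/1953125 rad
Load 2 — applied couple M₀=17 kN·m at a=9 m (b=L-a=3):
  θ_2 = (R_Ax²/2 - M_Ax)/EI  [x≤a] with R_A=51/32, M_A=85/16 = ((51/32)·(24/5)²/2 - (85/16)·(24/5))/50000 = -357/2500000 rad
Load 3 — uniform load w=4 kN/m over full span:
  θ_3 = -wx(L-x)(L-2x)/(12EI) = -4·(24/5)·(12-(24/5))·(12-2·(24/5))/(12·50000) = -216/390625 rad
Load 4 — applied couple M₀=-8 kN·m at a=8 m (b=L-a=4):
  θ_4 = (R_Ax²/2 - M_Ax)/EI  [x≤a] with R_A=-8/9, M_A=-8/3 = ((-8/9)·(24/5)²/2 - (-8/3)·(24/5))/50000 = 4/78125 rad
Superposition: θ = Σ θ_i = -128413/62500000 rad ≈ -0.002055 rad

θ(24/5) = -128413/62500000 rad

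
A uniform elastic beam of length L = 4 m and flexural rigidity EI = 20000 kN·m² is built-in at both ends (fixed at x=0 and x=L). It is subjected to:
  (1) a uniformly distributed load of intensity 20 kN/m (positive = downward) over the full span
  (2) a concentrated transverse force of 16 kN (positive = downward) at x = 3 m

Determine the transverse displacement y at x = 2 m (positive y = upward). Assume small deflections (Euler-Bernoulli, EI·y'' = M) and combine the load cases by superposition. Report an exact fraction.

y(2) = -1/1250 m

Load 1 — uniform load w=20 kN/m over full span:
  y_1 = -wx²(L-x)²/(24EI) = -20·2²·(4-2)²/(24·20000) = -1/1500 m
Load 2 — point force P=16 kN at a=3 m (b=L-a=1):
  y_2 = -Pb²x²(3aL-(3a+b)x)/(6L³EI)  [x≤a] = -16·1²·2²·(3·3·4-(3·3+1)·2)/(6·4³·20000) = -1/7500 m
Superposition: y = Σ y_i = -1/1250 m ≈ -0.000800 m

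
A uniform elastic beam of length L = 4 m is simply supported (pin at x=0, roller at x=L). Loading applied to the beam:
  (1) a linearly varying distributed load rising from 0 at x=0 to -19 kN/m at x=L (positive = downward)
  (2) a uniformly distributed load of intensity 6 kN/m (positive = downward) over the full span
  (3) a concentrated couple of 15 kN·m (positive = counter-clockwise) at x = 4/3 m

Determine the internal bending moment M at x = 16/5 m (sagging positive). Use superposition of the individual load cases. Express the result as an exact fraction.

Load 1 — triangular load w₀=-19 kN/m (0→w₀ over full span):
  M_1 = w₀Lx/6 - w₀x³/(6L) = (-19)·4·(16/5)/6 - (-19)·(16/5)³/(6·4) = -1824/125 kN·m
Load 2 — uniform load w=6 kN/m over full span:
  M_2 = wx(L-x)/2 = 6·(16/5)·(4-(16/5))/2 = 192/25 kN·m
Load 3 — applied couple M₀=15 kN·m at a=4/3 m (b=L-a=8/3):
  M_3 = M₀x/L - M₀  [x>a] = 15·(16/5)/4 - 15 = -3 kN·m
Superposition: M = Σ M_i = -1239/125 kN·m ≈ -9.912000 kN·m

M(16/5) = -1239/125 kN·m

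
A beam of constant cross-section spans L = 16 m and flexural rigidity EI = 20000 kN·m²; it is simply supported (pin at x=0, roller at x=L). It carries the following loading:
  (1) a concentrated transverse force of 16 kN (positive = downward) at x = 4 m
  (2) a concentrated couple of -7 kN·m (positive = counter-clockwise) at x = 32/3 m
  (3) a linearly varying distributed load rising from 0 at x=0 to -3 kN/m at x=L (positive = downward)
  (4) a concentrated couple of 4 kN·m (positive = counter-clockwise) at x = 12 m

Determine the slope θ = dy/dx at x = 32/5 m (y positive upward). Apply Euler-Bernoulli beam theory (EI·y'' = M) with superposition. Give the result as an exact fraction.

θ(32/5) = 179489/56250000 rad

Load 1 — point force P=16 kN at a=4 m (b=L-a=12):
  θ_1 = -Pa(2L²-6Lx+3x²+a²)/(6LEI)  [x>a] = -16·4·(2·16²-6·16·(32/5)+3·(32/5)²+4²)/(6·16·20000) = -19/15625 rad
Load 2 — applied couple M₀=-7 kN·m at a=32/3 m (b=L-a=16/3):
  θ_2 = (M₀x²/(2L)+C₁)/EI  [x≤a] with C₁=M₀(3b²-L²)/(6L)=112/9 = ((-7)·(32/5)²/(2·16)+(112/9))/20000 = 49/281250 rad
Load 3 — triangular load w₀=-3 kN/m (0→w₀ over full span):
  θ_3 = -w₀(7L⁴-30L²x²+15x⁴)/(360LEI) = -(-3)·(7·16⁴-30·16²·(32/5)²+15·(32/5)⁴)/(360·16·20000) = 5168/1171875 rad
Load 4 — applied couple M₀=4 kN·m at a=12 m (b=L-a=4):
  θ_4 = (M₀x²/(2L)+C₁)/EI  [x≤a] with C₁=M₀(3b²-L²)/(6L)=-26/3 = (4·(32/5)²/(2·16)+(-26/3))/20000 = -133/750000 rad
Superposition: θ = Σ θ_i = 179489/56250000 rad ≈ 0.003191 rad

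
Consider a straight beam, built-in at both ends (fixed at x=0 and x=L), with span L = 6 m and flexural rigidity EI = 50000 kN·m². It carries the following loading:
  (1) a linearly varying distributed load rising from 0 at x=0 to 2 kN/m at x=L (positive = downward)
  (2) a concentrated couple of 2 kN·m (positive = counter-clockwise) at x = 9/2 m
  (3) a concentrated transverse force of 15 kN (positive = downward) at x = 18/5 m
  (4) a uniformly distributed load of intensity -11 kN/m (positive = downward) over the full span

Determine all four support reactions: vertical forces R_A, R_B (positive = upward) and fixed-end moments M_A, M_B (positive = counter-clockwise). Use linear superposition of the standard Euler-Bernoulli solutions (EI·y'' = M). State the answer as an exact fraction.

R_A = -5109/200 kN, M_A = -4267/200 kN·m, R_B = -3891/200 kN, M_B = 3213/200 kN·m

Load 1 — triangular load w₀=2 kN/m (0→w₀ over full span):
  R_A = 3w₀L/20 = 3·2·6/20 = 9/5 kN
  M_A = w₀L²/30 = 2·6²/30 = 12/5 kN·m
  R_B = 7w₀L/20 = 7·2·6/20 = 21/5 kN
  M_B = -w₀L²/20 = -2·6²/20 = -18/5 kN·m
Load 2 — applied couple M₀=2 kN·m at a=9/2 m (b=L-a=3/2):
  R_A = 6M₀ab/L³ = 6·2·(9/2)·(3/2)/6³ = 3/8 kN
  M_A = M₀b(2a-b)/L² = 2·(3/2)·(2·(9/2)-(3/2))/6² = 5/8 kN·m
  R_B = -6M₀ab/L³ = -6·2·(9/2)·(3/2)/6³ = -3/8 kN
  M_B = M₀a(2b-a)/L² = 2·(9/2)·(2·(3/2)-(9/2))/6² = -3/8 kN·m
Load 3 — point force P=15 kN at a=18/5 m (b=L-a=12/5):
  R_A = Pb²(3a+b)/L³ = 15·(12/5)²·(3·(18/5)+(12/5))/6³ = 132/25 kN
  M_A = Pab²/L² = 15·(18/5)·(12/5)²/6² = 216/25 kN·m
  R_B = Pa²(a+3b)/L³ = 15·(18/5)²·((18/5)+3·(12/5))/6³ = 243/25 kN
  M_B = -Pa²b/L² = -15·(18/5)²·(12/5)/6² = -324/25 kN·m
Load 4 — uniform load w=-11 kN/m over full span:
  R_A = wL/2 = (-11)·6/2 = -33 kN
  M_A = wL²/12 = (-11)·6²/12 = -33 kN·m
  R_B = wL/2 = (-11)·6/2 = -33 kN
  M_B = -wL²/12 = -(-11)·6²/12 = 33 kN·m
Superposition: R_A = -5109/200 kN, M_A = -4267/200 kN·m, R_B = -3891/200 kN, M_B = 3213/200 kN·m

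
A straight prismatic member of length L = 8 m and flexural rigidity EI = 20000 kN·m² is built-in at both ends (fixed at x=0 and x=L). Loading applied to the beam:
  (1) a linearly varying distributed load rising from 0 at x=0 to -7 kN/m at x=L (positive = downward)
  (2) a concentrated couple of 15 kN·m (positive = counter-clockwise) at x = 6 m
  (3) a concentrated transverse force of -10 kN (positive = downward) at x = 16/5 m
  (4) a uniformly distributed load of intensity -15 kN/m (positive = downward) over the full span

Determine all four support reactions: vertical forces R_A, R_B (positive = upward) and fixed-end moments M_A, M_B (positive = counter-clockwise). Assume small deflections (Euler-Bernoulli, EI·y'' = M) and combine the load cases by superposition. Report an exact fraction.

R_A = -116433/1600 kN, M_A = -122119/1200 kN·m, R_B = -136367/1600 kN, M_B = 42907/400 kN·m

Load 1 — triangular load w₀=-7 kN/m (0→w₀ over full span):
  R_A = 3w₀L/20 = 3·(-7)·8/20 = -42/5 kN
  M_A = w₀L²/30 = (-7)·8²/30 = -224/15 kN·m
  R_B = 7w₀L/20 = 7·(-7)·8/20 = -98/5 kN
  M_B = -w₀L²/20 = -(-7)·8²/20 = 112/5 kN·m
Load 2 — applied couple M₀=15 kN·m at a=6 m (b=L-a=2):
  R_A = 6M₀ab/L³ = 6·15·6·2/8³ = 135/64 kN
  M_A = M₀b(2a-b)/L² = 15·2·(2·6-2)/8² = 75/16 kN·m
  R_B = -6M₀ab/L³ = -6·15·6·2/8³ = -135/64 kN
  M_B = M₀a(2b-a)/L² = 15·6·(2·2-6)/8² = -45/16 kN·m
Load 3 — point force P=-10 kN at a=16/5 m (b=L-a=24/5):
  R_A = Pb²(3a+b)/L³ = (-10)·(24/5)²·(3·(16/5)+(24/5))/8³ = -162/25 kN
  M_A = Pab²/L² = (-10)·(16/5)·(24/5)²/8² = -288/25 kN·m
  R_B = Pa²(a+3b)/L³ = (-10)·(16/5)²·((16/5)+3·(24/5))/8³ = -88/25 kN
  M_B = -Pa²b/L² = -(-10)·(16/5)²·(24/5)/8² = 192/25 kN·m
Load 4 — uniform load w=-15 kN/m over full span:
  R_A = wL/2 = (-15)·8/2 = -60 kN
  M_A = wL²/12 = (-15)·8²/12 = -80 kN·m
  R_B = wL/2 = (-15)·8/2 = -60 kN
  M_B = -wL²/12 = -(-15)·8²/12 = 80 kN·m
Superposition: R_A = -116433/1600 kN, M_A = -122119/1200 kN·m, R_B = -136367/1600 kN, M_B = 42907/400 kN·m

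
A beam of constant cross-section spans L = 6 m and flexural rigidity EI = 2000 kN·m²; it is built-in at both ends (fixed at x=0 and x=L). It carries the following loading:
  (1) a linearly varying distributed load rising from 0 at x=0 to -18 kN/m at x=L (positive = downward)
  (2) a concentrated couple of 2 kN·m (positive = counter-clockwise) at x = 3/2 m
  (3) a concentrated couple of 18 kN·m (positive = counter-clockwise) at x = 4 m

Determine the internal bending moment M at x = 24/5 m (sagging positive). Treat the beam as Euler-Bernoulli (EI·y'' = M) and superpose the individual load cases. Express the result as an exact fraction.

M(24/5) = -5489/1000 kN·m

Load 1 — triangular load w₀=-18 kN/m (0→w₀ over full span):
  M_1 = 3w₀Lx/20 - w₀L²/30 - w₀x³/(6L) = 3·(-18)·6·(24/5)/20 - (-18)·6²/30 - (-18)·(24/5)³/(6·6) = -108/125 kN·m
Load 2 — applied couple M₀=2 kN·m at a=3/2 m (b=L-a=9/2):
  M_2 = R_Ax - M_A - M₀  [x>a] with R_A=3/8, M_A=-3/8 = (3/8)·(24/5) - (-3/8) - 2 = 7/40 kN·m
Load 3 — applied couple M₀=18 kN·m at a=4 m (b=L-a=2):
  M_3 = R_Ax - M_A - M₀  [x>a] with R_A=4, M_A=6 = 4·(24/5) - 6 - 18 = -24/5 kN·m
Superposition: M = Σ M_i = -5489/1000 kN·m ≈ -5.489000 kN·m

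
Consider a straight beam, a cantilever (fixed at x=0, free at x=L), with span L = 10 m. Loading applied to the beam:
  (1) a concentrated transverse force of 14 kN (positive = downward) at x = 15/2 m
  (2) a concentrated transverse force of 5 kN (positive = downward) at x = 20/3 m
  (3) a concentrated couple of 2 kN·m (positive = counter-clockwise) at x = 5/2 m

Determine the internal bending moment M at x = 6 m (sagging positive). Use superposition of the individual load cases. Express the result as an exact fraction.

Load 1 — point force P=14 kN at a=15/2 m (b=L-a=5/2):
  M_1 = -P(a-x)  [x≤a] = -14·((15/2)-6) = -21 kN·m
Load 2 — point force P=5 kN at a=20/3 m (b=L-a=10/3):
  M_2 = -P(a-x)  [x≤a] = -5·((20/3)-6) = -10/3 kN·m
Load 3 — applied couple M₀=2 kN·m at a=5/2 m (b=L-a=15/2):
  M_3 = 0  [x>a] = 0 kN·m
Superposition: M = Σ M_i = -73/3 kN·m ≈ -24.333333 kN·m

M(6) = -73/3 kN·m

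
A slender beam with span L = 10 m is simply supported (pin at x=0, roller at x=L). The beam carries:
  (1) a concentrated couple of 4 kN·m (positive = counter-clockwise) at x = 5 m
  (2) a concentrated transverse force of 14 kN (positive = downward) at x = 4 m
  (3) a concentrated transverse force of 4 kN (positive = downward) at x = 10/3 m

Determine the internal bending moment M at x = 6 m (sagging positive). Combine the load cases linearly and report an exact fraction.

M(6) = 392/15 kN·m

Load 1 — applied couple M₀=4 kN·m at a=5 m (b=L-a=5):
  M_1 = M₀x/L - M₀  [x>a] = 4·6/10 - 4 = -8/5 kN·m
Load 2 — point force P=14 kN at a=4 m (b=L-a=6):
  M_2 = Pa(L-x)/L  [x>a] = 14·4·(10-6)/10 = 112/5 kN·m
Load 3 — point force P=4 kN at a=10/3 m (b=L-a=20/3):
  M_3 = Pa(L-x)/L  [x>a] = 4·(10/3)·(10-6)/10 = 16/3 kN·m
Superposition: M = Σ M_i = 392/15 kN·m ≈ 26.133333 kN·m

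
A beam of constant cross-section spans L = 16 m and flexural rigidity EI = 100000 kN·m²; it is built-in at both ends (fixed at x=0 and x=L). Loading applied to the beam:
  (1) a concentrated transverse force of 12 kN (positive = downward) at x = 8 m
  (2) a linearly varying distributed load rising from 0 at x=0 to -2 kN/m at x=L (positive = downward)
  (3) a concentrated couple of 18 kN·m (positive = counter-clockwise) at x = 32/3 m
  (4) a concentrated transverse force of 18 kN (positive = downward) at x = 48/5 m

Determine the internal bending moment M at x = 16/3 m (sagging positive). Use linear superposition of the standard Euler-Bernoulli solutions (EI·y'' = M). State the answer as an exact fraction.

M(16/3) = 109058/10125 kN·m

Load 1 — point force P=12 kN at a=8 m (b=L-a=8):
  M_1 = Pb²(3a+b)x/L³ - Pab²/L²  [x≤a] = 12·8²·(3·8+8)·(16/3)/16³ - 12·8·8²/16² = 8 kN·m
Load 2 — triangular load w₀=-2 kN/m (0→w₀ over full span):
  M_2 = 3w₀Lx/20 - w₀L²/30 - w₀x³/(6L) = 3·(-2)·16·(16/3)/20 - (-2)·16²/30 - (-2)·(16/3)³/(6·16) = -2176/405 kN·m
Load 3 — applied couple M₀=18 kN·m at a=32/3 m (b=L-a=16/3):
  M_3 = R_Ax - M_A  [x≤a] with R_A=3/2, M_A=6 = (3/2)·(16/3) - 6 = 2 kN·m
Load 4 — point force P=18 kN at a=48/5 m (b=L-a=32/5):
  M_4 = Pb²(3a+b)x/L³ - Pab²/L²  [x≤a] = 18·(32/5)²·(3·(48/5)+(32/5))·(16/3)/16³ - 18·(48/5)·(32/5)²/16² = 768/125 kN·m
Superposition: M = Σ M_i = 109058/10125 kN·m ≈ 10.771160 kN·m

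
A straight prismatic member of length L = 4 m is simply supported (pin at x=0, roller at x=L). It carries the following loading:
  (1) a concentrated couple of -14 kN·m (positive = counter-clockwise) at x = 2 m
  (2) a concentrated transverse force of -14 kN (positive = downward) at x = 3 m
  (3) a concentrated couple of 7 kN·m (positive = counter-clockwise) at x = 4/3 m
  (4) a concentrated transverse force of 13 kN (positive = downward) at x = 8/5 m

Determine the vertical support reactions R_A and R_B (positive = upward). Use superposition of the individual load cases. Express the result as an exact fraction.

R_A = 51/20 kN, R_B = -71/20 kN

Load 1 — applied couple M₀=-14 kN·m at a=2 m (b=L-a=2):
  R_A = M₀/L = (-14)/4 = -7/2 kN
  R_B = -M₀/L = -(-14)/4 = 7/2 kN
Load 2 — point force P=-14 kN at a=3 m (b=L-a=1):
  R_A = Pb/L = (-14)·1/4 = -7/2 kN
  R_B = Pa/L = (-14)·3/4 = -21/2 kN
Load 3 — applied couple M₀=7 kN·m at a=4/3 m (b=L-a=8/3):
  R_A = M₀/L = 7/4 kN
  R_B = -M₀/L = -7/4 kN
Load 4 — point force P=13 kN at a=8/5 m (b=L-a=12/5):
  R_A = Pb/L = 13·(12/5)/4 = 39/5 kN
  R_B = Pa/L = 13·(8/5)/4 = 26/5 kN
Superposition: R_A = 51/20 kN, R_B = -71/20 kN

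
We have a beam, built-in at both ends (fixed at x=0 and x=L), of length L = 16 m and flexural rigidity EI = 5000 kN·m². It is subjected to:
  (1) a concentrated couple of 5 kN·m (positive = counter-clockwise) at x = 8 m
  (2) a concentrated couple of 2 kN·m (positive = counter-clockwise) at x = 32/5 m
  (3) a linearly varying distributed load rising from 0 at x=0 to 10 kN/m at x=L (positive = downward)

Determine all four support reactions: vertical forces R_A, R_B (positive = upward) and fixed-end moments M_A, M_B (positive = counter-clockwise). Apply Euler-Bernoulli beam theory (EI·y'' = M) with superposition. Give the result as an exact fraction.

R_A = 19719/800 kN, M_A = 26047/300 kN·m, R_B = 44281/800 kN, M_B = -12611/100 kN·m

Load 1 — applied couple M₀=5 kN·m at a=8 m (b=L-a=8):
  R_A = 6M₀ab/L³ = 6·5·8·8/16³ = 15/32 kN
  M_A = M₀b(2a-b)/L² = 5·8·(2·8-8)/16² = 5/4 kN·m
  R_B = -6M₀ab/L³ = -6·5·8·8/16³ = -15/32 kN
  M_B = M₀a(2b-a)/L² = 5·8·(2·8-8)/16² = 5/4 kN·m
Load 2 — applied couple M₀=2 kN·m at a=32/5 m (b=L-a=48/5):
  R_A = 6M₀ab/L³ = 6·2·(32/5)·(48/5)/16³ = 9/50 kN
  M_A = M₀b(2a-b)/L² = 2·(48/5)·(2·(32/5)-(48/5))/16² = 6/25 kN·m
  R_B = -6M₀ab/L³ = -6·2·(32/5)·(48/5)/16³ = -9/50 kN
  M_B = M₀a(2b-a)/L² = 2·(32/5)·(2·(48/5)-(32/5))/16² = 16/25 kN·m
Load 3 — triangular load w₀=10 kN/m (0→w₀ over full span):
  R_A = 3w₀L/20 = 3·10·16/20 = 24 kN
  M_A = w₀L²/30 = 10·16²/30 = 256/3 kN·m
  R_B = 7w₀L/20 = 7·10·16/20 = 56 kN
  M_B = -w₀L²/20 = -10·16²/20 = -128 kN·m
Superposition: R_A = 19719/800 kN, M_A = 26047/300 kN·m, R_B = 44281/800 kN, M_B = -12611/100 kN·m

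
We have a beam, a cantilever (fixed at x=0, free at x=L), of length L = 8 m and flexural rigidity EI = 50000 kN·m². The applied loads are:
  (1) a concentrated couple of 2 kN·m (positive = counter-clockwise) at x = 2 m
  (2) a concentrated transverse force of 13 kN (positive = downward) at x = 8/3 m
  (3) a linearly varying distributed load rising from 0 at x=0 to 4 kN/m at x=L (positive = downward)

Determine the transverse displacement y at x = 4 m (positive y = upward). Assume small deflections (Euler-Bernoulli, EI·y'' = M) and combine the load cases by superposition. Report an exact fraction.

Load 1 — applied couple M₀=2 kN·m at a=2 m (b=L-a=6):
  y_1 = M₀a(2x-a)/(2EI)  [x>a] = 2·2·(2·4-2)/(2·50000) = 3/12500 m
Load 2 — point force P=13 kN at a=8/3 m (b=L-a=16/3):
  y_2 = -Pa²(3x-a)/(6EI)  [x>a] = -13·(8/3)²·(3·4-(8/3))/(6·50000) = -728/253125 m
Load 3 — triangular load w₀=4 kN/m (0→w₀ over full span):
  y_3 = (w₀Lx³/12-w₀L²x²/6-w₀x⁵/(120L))/EI = (4·8·4³/12-4·8²·4²/6-4·4⁵/(120·8))/50000 = -484/46875 m
Superposition: y = Σ y_i = -65617/5062500 m ≈ -0.012961 m

y(4) = -65617/5062500 m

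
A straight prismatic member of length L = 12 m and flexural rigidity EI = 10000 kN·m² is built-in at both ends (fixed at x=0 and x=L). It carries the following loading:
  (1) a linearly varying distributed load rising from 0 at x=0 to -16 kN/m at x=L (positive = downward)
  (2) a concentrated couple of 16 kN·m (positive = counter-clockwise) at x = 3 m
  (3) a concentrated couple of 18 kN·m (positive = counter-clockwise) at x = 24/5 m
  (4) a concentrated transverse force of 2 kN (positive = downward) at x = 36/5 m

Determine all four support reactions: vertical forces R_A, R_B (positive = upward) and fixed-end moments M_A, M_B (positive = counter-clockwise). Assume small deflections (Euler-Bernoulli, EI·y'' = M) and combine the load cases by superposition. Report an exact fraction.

Load 1 — triangular load w₀=-16 kN/m (0→w₀ over full span):
  R_A = 3w₀L/20 = 3·(-16)·12/20 = -144/5 kN
  M_A = w₀L²/30 = (-16)·12²/30 = -384/5 kN·m
  R_B = 7w₀L/20 = 7·(-16)·12/20 = -336/5 kN
  M_B = -w₀L²/20 = -(-16)·12²/20 = 576/5 kN·m
Load 2 — applied couple M₀=16 kN·m at a=3 m (b=L-a=9):
  R_A = 6M₀ab/L³ = 6·16·3·9/12³ = 3/2 kN
  M_A = M₀b(2a-b)/L² = 16·9·(2·3-9)/12² = -3 kN·m
  R_B = -6M₀ab/L³ = -6·16·3·9/12³ = -3/2 kN
  M_B = M₀a(2b-a)/L² = 16·3·(2·9-3)/12² = 5 kN·m
Load 3 — applied couple M₀=18 kN·m at a=24/5 m (b=L-a=36/5):
  R_A = 6M₀ab/L³ = 6·18·(24/5)·(36/5)/12³ = 54/25 kN
  M_A = M₀b(2a-b)/L² = 18·(36/5)·(2·(24/5)-(36/5))/12² = 54/25 kN·m
  R_B = -6M₀ab/L³ = -6·18·(24/5)·(36/5)/12³ = -54/25 kN
  M_B = M₀a(2b-a)/L² = 18·(24/5)·(2·(36/5)-(24/5))/12² = 144/25 kN·m
Load 4 — point force P=2 kN at a=36/5 m (b=L-a=24/5):
  R_A = Pb²(3a+b)/L³ = 2·(24/5)²·(3·(36/5)+(24/5))/12³ = 88/125 kN
  M_A = Pab²/L² = 2·(36/5)·(24/5)²/12² = 288/125 kN·m
  R_B = Pa²(a+3b)/L³ = 2·(36/5)²·((36/5)+3·(24/5))/12³ = 162/125 kN
  M_B = -Pa²b/L² = -2·(36/5)²·(24/5)/12² = -432/125 kN·m
Superposition: R_A = -6109/250 kN, M_A = -9417/125 kN·m, R_B = -17391/250 kN, M_B = 15313/125 kN·m

R_A = -6109/250 kN, M_A = -9417/125 kN·m, R_B = -17391/250 kN, M_B = 15313/125 kN·m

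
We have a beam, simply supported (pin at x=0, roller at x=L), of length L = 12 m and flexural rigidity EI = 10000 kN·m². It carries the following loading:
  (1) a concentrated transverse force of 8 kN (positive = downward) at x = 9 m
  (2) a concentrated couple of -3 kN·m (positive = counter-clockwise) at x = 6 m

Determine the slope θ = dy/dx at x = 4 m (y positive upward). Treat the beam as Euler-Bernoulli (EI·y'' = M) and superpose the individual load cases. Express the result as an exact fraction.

Load 1 — point force P=8 kN at a=9 m (b=L-a=3):
  θ_1 = -Pb(L²-b²-3x²)/(6LEI)  [x≤a] = -8·3·(12²-3²-3·4²)/(6·12·10000) = -29/10000 rad
Load 2 — applied couple M₀=-3 kN·m at a=6 m (b=L-a=6):
  θ_2 = (M₀x²/(2L)+C₁)/EI  [x≤a] with C₁=M₀(3b²-L²)/(6L)=3/2 = ((-3)·4²/(2·12)+(3/2))/10000 = -1/20000 rad
Superposition: θ = Σ θ_i = -59/20000 rad ≈ -0.002950 rad

θ(4) = -59/20000 rad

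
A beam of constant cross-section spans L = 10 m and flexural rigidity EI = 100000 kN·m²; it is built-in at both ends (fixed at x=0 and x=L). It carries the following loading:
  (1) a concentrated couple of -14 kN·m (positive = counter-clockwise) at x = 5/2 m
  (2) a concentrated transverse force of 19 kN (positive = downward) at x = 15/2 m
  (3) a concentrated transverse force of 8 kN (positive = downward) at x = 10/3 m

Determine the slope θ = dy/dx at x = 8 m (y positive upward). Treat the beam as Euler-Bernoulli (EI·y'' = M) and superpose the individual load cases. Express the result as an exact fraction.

θ(8) = 37453/108000000 rad

Load 1 — applied couple M₀=-14 kN·m at a=5/2 m (b=L-a=15/2):
  θ_1 = (R_Ax²/2 - M_Ax - M₀(x-a))/EI  [x>a] with R_A=-63/40, M_A=21/8 = ((-63/40)·8²/2 - (21/8)·8 - (-14)·(8-(5/2)))/100000 = 7/125000 rad
Load 2 — point force P=19 kN at a=15/2 m (b=L-a=5/2):
  θ_2 = Pa²(L-x)(2bL-(3b+a)(L-x))/(2L³EI)  [x>a] = 19·(15/2)²·(10-8)·(2·(5/2)·10-(3·(5/2)+(15/2))·(10-8))/(2·10³·100000) = 171/800000 rad
Load 3 — point force P=8 kN at a=10/3 m (b=L-a=20/3):
  θ_3 = Pa²(L-x)(2bL-(3b+a)(L-x))/(2L³EI)  [x>a] = 8·(10/3)²·(10-8)·(2·(20/3)·10-(3·(20/3)+(10/3))·(10-8))/(2·10³·100000) = 13/168750 rad
Superposition: θ = Σ θ_i = 37453/108000000 rad ≈ 0.000347 rad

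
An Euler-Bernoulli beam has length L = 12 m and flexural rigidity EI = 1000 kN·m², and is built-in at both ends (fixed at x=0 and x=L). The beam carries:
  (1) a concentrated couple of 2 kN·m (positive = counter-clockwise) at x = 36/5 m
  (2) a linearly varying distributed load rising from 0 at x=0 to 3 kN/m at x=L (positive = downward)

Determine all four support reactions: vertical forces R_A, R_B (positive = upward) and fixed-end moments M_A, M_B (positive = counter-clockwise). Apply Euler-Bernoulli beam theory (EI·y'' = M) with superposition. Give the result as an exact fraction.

R_A = 141/25 kN, M_A = 376/25 kN·m, R_B = 309/25 kN, M_B = -534/25 kN·m

Load 1 — applied couple M₀=2 kN·m at a=36/5 m (b=L-a=24/5):
  R_A = 6M₀ab/L³ = 6·2·(36/5)·(24/5)/12³ = 6/25 kN
  M_A = M₀b(2a-b)/L² = 2·(24/5)·(2·(36/5)-(24/5))/12² = 16/25 kN·m
  R_B = -6M₀ab/L³ = -6·2·(36/5)·(24/5)/12³ = -6/25 kN
  M_B = M₀a(2b-a)/L² = 2·(36/5)·(2·(24/5)-(36/5))/12² = 6/25 kN·m
Load 2 — triangular load w₀=3 kN/m (0→w₀ over full span):
  R_A = 3w₀L/20 = 3·3·12/20 = 27/5 kN
  M_A = w₀L²/30 = 3·12²/30 = 72/5 kN·m
  R_B = 7w₀L/20 = 7·3·12/20 = 63/5 kN
  M_B = -w₀L²/20 = -3·12²/20 = -108/5 kN·m
Superposition: R_A = 141/25 kN, M_A = 376/25 kN·m, R_B = 309/25 kN, M_B = -534/25 kN·m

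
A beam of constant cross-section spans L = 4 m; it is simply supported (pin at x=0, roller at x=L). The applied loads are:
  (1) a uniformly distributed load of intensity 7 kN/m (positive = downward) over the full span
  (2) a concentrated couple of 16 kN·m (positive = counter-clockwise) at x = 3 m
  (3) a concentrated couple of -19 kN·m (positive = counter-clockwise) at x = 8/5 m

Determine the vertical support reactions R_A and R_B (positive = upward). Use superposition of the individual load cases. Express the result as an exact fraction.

R_A = 53/4 kN, R_B = 59/4 kN

Load 1 — uniform load w=7 kN/m over full span:
  R_A = wL/2 = 7·4/2 = 14 kN
  R_B = wL/2 = 7·4/2 = 14 kN
Load 2 — applied couple M₀=16 kN·m at a=3 m (b=L-a=1):
  R_A = M₀/L = 16/4 = 4 kN
  R_B = -M₀/L = -16/4 = -4 kN
Load 3 — applied couple M₀=-19 kN·m at a=8/5 m (b=L-a=12/5):
  R_A = M₀/L = (-19)/4 = -19/4 kN
  R_B = -M₀/L = -(-19)/4 = 19/4 kN
Superposition: R_A = 53/4 kN, R_B = 59/4 kN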